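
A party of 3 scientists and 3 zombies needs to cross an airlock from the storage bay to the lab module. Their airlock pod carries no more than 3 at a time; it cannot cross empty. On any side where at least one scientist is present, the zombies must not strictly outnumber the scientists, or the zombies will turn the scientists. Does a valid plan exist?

Yes

1. 2 zombies → the lab module.  (the storage bay: 3S 1Z; the lab module: 0S 2Z)
2. 1 zombie ← the storage bay.  (the storage bay: 3S 2Z; the lab module: 0S 1Z)
3. 3 scientists → the lab module.  (the storage bay: 0S 2Z; the lab module: 3S 1Z)
4. 1 zombie ← the storage bay.  (the storage bay: 0S 3Z; the lab module: 3S 0Z)
5. 3 zombies → the lab module.  (the storage bay: 0S 0Z; the lab module: 3S 3Z)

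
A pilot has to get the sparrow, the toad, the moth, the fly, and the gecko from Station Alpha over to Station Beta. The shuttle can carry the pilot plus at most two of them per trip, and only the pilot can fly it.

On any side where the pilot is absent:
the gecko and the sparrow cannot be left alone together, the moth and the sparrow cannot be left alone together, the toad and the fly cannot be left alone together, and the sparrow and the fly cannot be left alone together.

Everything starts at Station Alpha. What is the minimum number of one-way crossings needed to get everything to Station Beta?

5

Counting alone: the pilot can take at most 2 across per trip to Station Beta, so moving all 5 needs at least 3 loaded trips out, with a return between consecutive ones — at least 5 crossings.
The plan below uses exactly 5 crossings, so it is optimal:
1. Pilot goes to Station Beta with the sparrow and the toad.
2. Pilot goes back to Station Alpha alone.
3. Pilot goes to Station Beta with the gecko and the moth.
4. Pilot goes back to Station Alpha with the sparrow.
5. Pilot goes to Station Beta with the fly and the sparrow.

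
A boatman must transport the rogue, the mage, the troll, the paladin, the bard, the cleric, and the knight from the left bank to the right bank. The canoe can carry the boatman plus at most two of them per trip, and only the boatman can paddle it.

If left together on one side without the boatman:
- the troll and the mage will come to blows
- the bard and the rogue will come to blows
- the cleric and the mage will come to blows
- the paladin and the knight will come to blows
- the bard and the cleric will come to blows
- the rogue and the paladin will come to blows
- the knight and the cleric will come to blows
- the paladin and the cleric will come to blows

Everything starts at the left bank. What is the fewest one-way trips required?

impossible

Whatever the first load, the items left behind include a forbidden pair without the boatman. No opening move is safe, so no plan exists.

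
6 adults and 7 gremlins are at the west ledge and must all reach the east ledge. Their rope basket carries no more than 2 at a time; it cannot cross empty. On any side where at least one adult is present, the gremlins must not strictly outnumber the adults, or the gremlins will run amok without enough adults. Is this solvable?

No

The gremlins already outnumber the adults at the west ledge before anyone moves, so the starting position itself is disallowed.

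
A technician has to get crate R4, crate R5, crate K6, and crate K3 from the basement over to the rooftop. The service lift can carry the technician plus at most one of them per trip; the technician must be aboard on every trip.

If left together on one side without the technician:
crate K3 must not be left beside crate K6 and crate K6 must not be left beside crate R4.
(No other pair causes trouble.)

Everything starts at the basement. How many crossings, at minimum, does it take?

9

Counting alone: the technician can take at most 1 across per trip to the rooftop, so moving all 4 needs at least 4 loaded trips out, with a return between consecutive ones — at least 7 crossings.
The safety rule pushes this higher. Following every safe sequence of crossings, the most of the 4 that can be at the rooftop as the service lift arrives there on crossing 7 is 3 — never all 4.
So no plan with fewer than 9 crossings exists, and this one achieves 9:
1. Technician goes to the rooftop with crate K6.
2. Technician goes back to the basement alone.
3. Technician goes to the rooftop with crate R4.
4. Technician goes back to the basement with crate K6.
5. Technician goes to the rooftop with crate K3.
6. Technician goes back to the basement alone.
7. Technician goes to the rooftop with crate R5.
8. Technician goes back to the basement alone.
9. Technician goes to the rooftop with crate K6.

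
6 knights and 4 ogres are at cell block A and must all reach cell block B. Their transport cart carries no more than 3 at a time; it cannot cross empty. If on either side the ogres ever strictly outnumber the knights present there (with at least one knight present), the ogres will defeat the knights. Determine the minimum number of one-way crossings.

Counting alone: each trip to cell block B takes at most 3 across and each return brings at least 1 back, so after t trips out (and t−1 returns) at most 3t − (t−1) of the 10 are across; that first reaches 10 at t = 5, so at least 9 crossings are needed.
The plan below uses exactly 9 crossings, so it is optimal:
1. 2 ogres → cell block B.  (cell block A: 6K 2O; cell block B: 0K 2O)
2. 1 ogre ← cell block A.  (cell block A: 6K 3O; cell block B: 0K 1O)
3. 3 ogres → cell block B.  (cell block A: 6K 0O; cell block B: 0K 4O)
4. 1 ogre ← cell block A.  (cell block A: 6K 1O; cell block B: 0K 3O)
5. 3 knights → cell block B.  (cell block A: 3K 1O; cell block B: 3K 3O)
6. 1 ogre ← cell block A.  (cell block A: 3K 2O; cell block B: 3K 2O)
7. 1 knight and 2 ogres → cell block B.  (cell block A: 2K 0O; cell block B: 4K 4O)
8. 1 ogre ← cell block A.  (cell block A: 2K 1O; cell block B: 4K 3O)
9. 2 knights and 1 ogre → cell block B.  (cell block A: 0K 0O; cell block B: 6K 4O)

9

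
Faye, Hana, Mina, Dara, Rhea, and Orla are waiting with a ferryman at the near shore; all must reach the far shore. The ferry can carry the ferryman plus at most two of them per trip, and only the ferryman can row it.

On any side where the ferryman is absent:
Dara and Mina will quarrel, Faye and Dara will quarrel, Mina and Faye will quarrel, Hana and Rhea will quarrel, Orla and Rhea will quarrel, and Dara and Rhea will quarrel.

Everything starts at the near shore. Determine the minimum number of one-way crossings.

impossible

Whatever the first load, the items left behind include a forbidden pair without the ferryman. No opening move is safe, so no plan exists.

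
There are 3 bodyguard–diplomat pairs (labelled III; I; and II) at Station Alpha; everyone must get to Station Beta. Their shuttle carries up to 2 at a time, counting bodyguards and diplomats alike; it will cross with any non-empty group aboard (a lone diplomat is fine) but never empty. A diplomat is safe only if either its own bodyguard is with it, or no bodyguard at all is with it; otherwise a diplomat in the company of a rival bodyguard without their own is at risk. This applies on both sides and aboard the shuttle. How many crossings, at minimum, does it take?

11

Counting alone: each trip to Station Beta takes at most 2 across and each return brings at least 1 back, so after t trips out (and t−1 returns) at most 2t − (t−1) of the 6 are across; that first reaches 6 at t = 5, so at least 9 crossings are needed.
The safety rule pushes this higher. Following every safe sequence of crossings, the most of the 6 that can be at Station Beta as the shuttle arrives there on crossing 9 is 5 — never all 6.
So no plan with fewer than 11 crossings exists, and this one achieves 11:
1. bodyguard III and diplomat III cross → Station Beta.
2. bodyguard III crosses ← Station Alpha.
3. diplomat I and diplomat II cross → Station Beta.
4. diplomat III crosses ← Station Alpha.
5. bodyguard I and bodyguard II cross → Station Beta.
6. bodyguard I and diplomat I cross ← Station Alpha.
7. bodyguard I and bodyguard III cross → Station Beta.
8. diplomat II crosses ← Station Alpha.
9. diplomat I and diplomat III cross → Station Beta.
10. bodyguard II crosses ← Station Alpha.
11. bodyguard II and diplomat II cross → Station Beta.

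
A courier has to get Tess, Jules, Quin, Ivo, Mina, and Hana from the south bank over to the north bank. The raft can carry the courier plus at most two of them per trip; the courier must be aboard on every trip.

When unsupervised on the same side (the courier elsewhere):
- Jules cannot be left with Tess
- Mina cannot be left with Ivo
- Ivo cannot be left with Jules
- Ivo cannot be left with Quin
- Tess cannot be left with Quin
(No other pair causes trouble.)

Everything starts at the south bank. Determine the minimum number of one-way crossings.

Counting alone: the courier can take at most 2 across per trip to the north bank, so moving all 6 needs at least 3 loaded trips out, with a return between consecutive ones — at least 5 crossings.
The safety rule pushes this higher. Following every safe sequence of crossings, the most of the 6 that can be at the north bank as the raft arrives there on crossing 5 is 5 — never all 6.
So no plan with fewer than 7 crossings exists, and this one achieves 7:
1. Courier goes to the north bank with Ivo and Tess.
2. Courier goes back to the south bank alone.
3. Courier goes to the north bank with Jules and Quin.
4. Courier goes back to the south bank with Ivo and Tess.
5. Courier goes to the north bank with Hana and Mina.
6. Courier goes back to the south bank alone.
7. Courier goes to the north bank with Ivo and Tess.

7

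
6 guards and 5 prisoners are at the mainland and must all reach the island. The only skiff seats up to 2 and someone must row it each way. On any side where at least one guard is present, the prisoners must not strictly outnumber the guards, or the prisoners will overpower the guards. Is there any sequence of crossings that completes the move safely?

Yes

1. 2 prisoners → the island.  (the mainland: 6G 3P; the island: 0G 2P)
2. 1 prisoner ← the mainland.  (the mainland: 6G 4P; the island: 0G 1P)
3. 2 prisoners → the island.  (the mainland: 6G 2P; the island: 0G 3P)
4. 1 prisoner ← the mainland.  (the mainland: 6G 3P; the island: 0G 2P)
5. 2 guards → the island.  (the mainland: 4G 3P; the island: 2G 2P)
6. 1 prisoner ← the mainland.  (the mainland: 4G 4P; the island: 2G 1P)
7. 1 guard and 1 prisoner → the island.  (the mainland: 3G 3P; the island: 3G 2P)
8. 1 guard ← the mainland.  (the mainland: 4G 3P; the island: 2G 2P)
9. 1 guard and 1 prisoner → the island.  (the mainland: 3G 2P; the island: 3G 3P)
10. 1 prisoner ← the mainland.  (the mainland: 3G 3P; the island: 3G 2P)
11. 1 guard and 1 prisoner → the island.  (the mainland: 2G 2P; the island: 4G 3P)
12. 1 guard ← the mainland.  (the mainland: 3G 2P; the island: 3G 3P)
13. 1 guard and 1 prisoner → the island.  (the mainland: 2G 1P; the island: 4G 4P)
14. 1 prisoner ← the mainland.  (the mainland: 2G 2P; the island: 4G 3P)
15. 1 guard and 1 prisoner → the island.  (the mainland: 1G 1P; the island: 5G 4P)
16. 1 guard ← the mainland.  (the mainland: 2G 1P; the island: 4G 4P)
17. 1 guard and 1 prisoner → the island.  (the mainland: 1G 0P; the island: 5G 5P)
18. 1 prisoner ← the mainland.  (the mainland: 1G 1P; the island: 5G 4P)
19. 1 guard and 1 prisoner → the island.  (the mainland: 0G 0P; the island: 6G 5P)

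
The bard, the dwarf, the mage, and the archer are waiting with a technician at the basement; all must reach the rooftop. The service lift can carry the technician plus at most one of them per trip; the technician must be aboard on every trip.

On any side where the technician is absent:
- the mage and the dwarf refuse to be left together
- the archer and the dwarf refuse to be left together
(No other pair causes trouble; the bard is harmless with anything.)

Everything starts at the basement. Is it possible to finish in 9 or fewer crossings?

Yes — this plan uses 9 crossings (≤ 9):
1. Technician goes to the rooftop with the dwarf.
2. Technician goes back to the basement alone.
3. Technician goes to the rooftop with the bard.
4. Technician goes back to the basement alone.
5. Technician goes to the rooftop with the mage.
6. Technician goes back to the basement with the dwarf.
7. Technician goes to the rooftop with the archer.
8. Technician goes back to the basement alone.
9. Technician goes to the rooftop with the dwarf.

Yes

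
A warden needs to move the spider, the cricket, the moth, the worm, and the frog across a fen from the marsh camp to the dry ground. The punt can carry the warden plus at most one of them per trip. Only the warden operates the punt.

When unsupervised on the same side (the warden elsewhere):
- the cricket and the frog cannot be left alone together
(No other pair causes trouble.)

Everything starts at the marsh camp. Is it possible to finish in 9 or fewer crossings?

Yes — this plan uses 9 crossings (≤ 9):
1. Warden goes to the dry ground with the cricket.
2. Warden goes back to the marsh camp alone.
3. Warden goes to the dry ground with the spider.
4. Warden goes back to the marsh camp alone.
5. Warden goes to the dry ground with the moth.
6. Warden goes back to the marsh camp alone.
7. Warden goes to the dry ground with the worm.
8. Warden goes back to the marsh camp alone.
9. Warden goes to the dry ground with the frog.

Yes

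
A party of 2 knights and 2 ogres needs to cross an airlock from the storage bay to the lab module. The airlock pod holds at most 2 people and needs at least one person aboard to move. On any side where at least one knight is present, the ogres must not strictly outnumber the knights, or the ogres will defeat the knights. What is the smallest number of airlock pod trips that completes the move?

5

Counting alone: each trip to the lab module takes at most 2 across and each return brings at least 1 back, so after t trips out (and t−1 returns) at most 2t − (t−1) of the 4 are across; that first reaches 4 at t = 3, so at least 5 crossings are needed.
The plan below uses exactly 5 crossings, so it is optimal:
1. 2 ogres → the lab module.  (the storage bay: 2K 0O; the lab module: 0K 2O)
2. 1 ogre ← the storage bay.  (the storage bay: 2K 1O; the lab module: 0K 1O)
3. 2 knights → the lab module.  (the storage bay: 0K 1O; the lab module: 2K 1O)
4. 1 ogre ← the storage bay.  (the storage bay: 0K 2O; the lab module: 2K 0O)
5. 2 ogres → the lab module.  (the storage bay: 0K 0O; the lab module: 2K 2O)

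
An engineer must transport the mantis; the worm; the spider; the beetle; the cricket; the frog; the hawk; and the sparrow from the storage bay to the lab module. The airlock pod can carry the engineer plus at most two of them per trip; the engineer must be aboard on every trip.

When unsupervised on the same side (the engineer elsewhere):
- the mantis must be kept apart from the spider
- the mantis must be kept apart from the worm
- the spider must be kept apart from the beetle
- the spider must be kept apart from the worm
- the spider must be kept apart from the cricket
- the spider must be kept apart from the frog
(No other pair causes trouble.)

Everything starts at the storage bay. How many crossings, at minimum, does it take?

Counting alone: the engineer can take at most 2 across per trip to the lab module, so moving all 8 needs at least 4 loaded trips out, with a return between consecutive ones — at least 7 crossings.
The safety rule pushes this higher. Following every safe sequence of crossings, the most of the 8 that can be at the lab module as the airlock pod arrives there on crossings 7, 9, 11 is 5, 6, 7 respectively — never all 8.
So no plan with fewer than 13 crossings exists, and this one achieves 13:
1. Engineer goes to the lab module with the mantis and the spider.  [the storage bay: the beetle, the cricket, the frog, the hawk, the sparrow, the worm | the lab module: the mantis, the spider]
2. Engineer goes back to the storage bay with the mantis.  [the storage bay: the beetle, the cricket, the frog, the hawk, the mantis, the sparrow, the worm | the lab module: the spider]
3. Engineer goes to the lab module with the beetle and the mantis.  [the storage bay: the cricket, the frog, the hawk, the sparrow, the worm | the lab module: the beetle, the mantis, the spider]
4. Engineer goes back to the storage bay with the spider.  [the storage bay: the cricket, the frog, the hawk, the sparrow, the spider, the worm | the lab module: the beetle, the mantis]
5. Engineer goes to the lab module with the cricket and the spider.  [the storage bay: the frog, the hawk, the sparrow, the worm | the lab module: the beetle, the cricket, the mantis, the spider]
6. Engineer goes back to the storage bay with the spider.  [the storage bay: the frog, the hawk, the sparrow, the spider, the worm | the lab module: the beetle, the cricket, the mantis]
7. Engineer goes to the lab module with the frog and the worm.  [the storage bay: the hawk, the sparrow, the spider | the lab module: the beetle, the cricket, the frog, the mantis, the worm]
8. Engineer goes back to the storage bay with the mantis.  [the storage bay: the hawk, the mantis, the sparrow, the spider | the lab module: the beetle, the cricket, the frog, the worm]
9. Engineer goes to the lab module with the hawk and the mantis.  [the storage bay: the sparrow, the spider | the lab module: the beetle, the cricket, the frog, the hawk, the mantis, the worm]
10. Engineer goes back to the storage bay with the mantis.  [the storage bay: the mantis, the sparrow, the spider | the lab module: the beetle, the cricket, the frog, the hawk, the worm]
11. Engineer goes to the lab module with the mantis and the sparrow.  [the storage bay: the spider | the lab module: the beetle, the cricket, the frog, the hawk, the mantis, the sparrow, the worm]
12. Engineer goes back to the storage bay with the mantis.  [the storage bay: the mantis, the spider | the lab module: the beetle, the cricket, the frog, the hawk, the sparrow, the worm]
13. Engineer goes to the lab module with the mantis and the spider.  [the storage bay: — | the lab module: the beetle, the cricket, the frog, the hawk, the mantis, the sparrow, the spider, the worm]

13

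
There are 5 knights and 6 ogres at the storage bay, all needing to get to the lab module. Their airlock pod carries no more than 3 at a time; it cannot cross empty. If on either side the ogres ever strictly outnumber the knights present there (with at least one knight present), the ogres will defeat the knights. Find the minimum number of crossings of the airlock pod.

The ogres already outnumber the knights at the storage bay before anyone moves, so the starting position itself is disallowed.

impossible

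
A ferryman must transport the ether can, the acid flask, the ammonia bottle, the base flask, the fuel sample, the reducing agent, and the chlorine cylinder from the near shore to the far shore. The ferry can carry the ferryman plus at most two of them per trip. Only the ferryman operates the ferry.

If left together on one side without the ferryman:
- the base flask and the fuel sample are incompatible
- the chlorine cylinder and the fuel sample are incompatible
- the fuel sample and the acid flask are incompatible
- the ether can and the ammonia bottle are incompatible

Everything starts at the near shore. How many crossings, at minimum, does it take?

7

Counting alone: the ferryman can take at most 2 across per trip to the far shore, so moving all 7 needs at least 4 loaded trips out, with a return between consecutive ones — at least 7 crossings.
The plan below uses exactly 7 crossings, so it is optimal:
1. Ferryman goes to the far shore with the ether can and the fuel sample.
2. Ferryman goes back to the near shore alone.
3. Ferryman goes to the far shore with the acid flask and the base flask.
4. Ferryman goes back to the near shore with the fuel sample.
5. Ferryman goes to the far shore with the chlorine cylinder and the reducing agent.
6. Ferryman goes back to the near shore alone.
7. Ferryman goes to the far shore with the ammonia bottle and the fuel sample.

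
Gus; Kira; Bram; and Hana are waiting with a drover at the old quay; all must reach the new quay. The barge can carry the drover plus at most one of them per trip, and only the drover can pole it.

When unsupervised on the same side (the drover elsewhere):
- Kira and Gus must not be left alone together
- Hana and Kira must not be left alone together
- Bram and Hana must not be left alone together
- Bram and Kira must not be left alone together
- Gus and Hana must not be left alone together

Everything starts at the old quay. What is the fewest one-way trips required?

Whatever the first load, the items left behind include a forbidden pair without the drover. No opening move is safe, so no plan exists.

impossible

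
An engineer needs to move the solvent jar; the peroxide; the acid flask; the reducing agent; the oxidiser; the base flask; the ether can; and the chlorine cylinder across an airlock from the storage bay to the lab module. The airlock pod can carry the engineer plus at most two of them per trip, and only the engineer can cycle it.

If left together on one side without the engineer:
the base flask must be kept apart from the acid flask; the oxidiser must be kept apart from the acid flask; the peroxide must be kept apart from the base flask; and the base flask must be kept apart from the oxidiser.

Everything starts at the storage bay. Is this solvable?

Yes

1. Engineer goes to the lab module with the acid flask and the base flask.  [the storage bay: the chlorine cylinder, the ether can, the oxidiser, the peroxide, the reducing agent, the solvent jar | the lab module: the acid flask, the base flask]
2. Engineer goes back to the storage bay with the acid flask.  [the storage bay: the acid flask, the chlorine cylinder, the ether can, the oxidiser, the peroxide, the reducing agent, the solvent jar | the lab module: the base flask]
3. Engineer goes to the lab module with the acid flask and the solvent jar.  [the storage bay: the chlorine cylinder, the ether can, the oxidiser, the peroxide, the reducing agent | the lab module: the acid flask, the base flask, the solvent jar]
4. Engineer goes back to the storage bay with the acid flask.  [the storage bay: the acid flask, the chlorine cylinder, the ether can, the oxidiser, the peroxide, the reducing agent | the lab module: the base flask, the solvent jar]
5. Engineer goes to the lab module with the acid flask and the peroxide.  [the storage bay: the chlorine cylinder, the ether can, the oxidiser, the reducing agent | the lab module: the acid flask, the base flask, the peroxide, the solvent jar]
6. Engineer goes back to the storage bay with the base flask.  [the storage bay: the base flask, the chlorine cylinder, the ether can, the oxidiser, the reducing agent | the lab module: the acid flask, the peroxide, the solvent jar]
7. Engineer goes to the lab module with the oxidiser and the reducing agent.  [the storage bay: the base flask, the chlorine cylinder, the ether can | the lab module: the acid flask, the oxidiser, the peroxide, the reducing agent, the solvent jar]
8. Engineer goes back to the storage bay with the acid flask.  [the storage bay: the acid flask, the base flask, the chlorine cylinder, the ether can | the lab module: the oxidiser, the peroxide, the reducing agent, the solvent jar]
9. Engineer goes to the lab module with the acid flask and the ether can.  [the storage bay: the base flask, the chlorine cylinder | the lab module: the acid flask, the ether can, the oxidiser, the peroxide, the reducing agent, the solvent jar]
10. Engineer goes back to the storage bay with the acid flask.  [the storage bay: the acid flask, the base flask, the chlorine cylinder | the lab module: the ether can, the oxidiser, the peroxide, the reducing agent, the solvent jar]
11. Engineer goes to the lab module with the acid flask and the chlorine cylinder.  [the storage bay: the base flask | the lab module: the acid flask, the chlorine cylinder, the ether can, the oxidiser, the peroxide, the reducing agent, the solvent jar]
12. Engineer goes back to the storage bay with the acid flask.  [the storage bay: the acid flask, the base flask | the lab module: the chlorine cylinder, the ether can, the oxidiser, the peroxide, the reducing agent, the solvent jar]
13. Engineer goes to the lab module with the acid flask and the base flask.  [the storage bay: — | the lab module: the acid flask, the base flask, the chlorine cylinder, the ether can, the oxidiser, the peroxide, the reducing agent, the solvent jar]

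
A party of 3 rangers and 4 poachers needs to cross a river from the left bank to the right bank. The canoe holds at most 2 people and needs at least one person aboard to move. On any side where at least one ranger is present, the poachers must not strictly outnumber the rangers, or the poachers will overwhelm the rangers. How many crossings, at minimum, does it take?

impossible

The poachers already outnumber the rangers at the left bank before anyone moves, so the starting position itself is disallowed.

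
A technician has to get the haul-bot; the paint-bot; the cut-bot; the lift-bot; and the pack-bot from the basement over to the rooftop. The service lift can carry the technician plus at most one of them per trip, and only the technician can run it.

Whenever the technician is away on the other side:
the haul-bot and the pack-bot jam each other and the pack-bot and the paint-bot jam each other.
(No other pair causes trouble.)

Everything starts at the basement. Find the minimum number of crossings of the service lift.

11

Counting alone: the technician can take at most 1 across per trip to the rooftop, so moving all 5 needs at least 5 loaded trips out, with a return between consecutive ones — at least 9 crossings.
The safety rule pushes this higher. Following every safe sequence of crossings, the most of the 5 that can be at the rooftop as the service lift arrives there on crossing 9 is 4 — never all 5.
So no plan with fewer than 11 crossings exists, and this one achieves 11:
1. Technician goes to the rooftop with the pack-bot.  [the basement: the cut-bot, the haul-bot, the lift-bot, the paint-bot | the rooftop: the pack-bot]
2. Technician goes back to the basement alone.  [the basement: the cut-bot, the haul-bot, the lift-bot, the paint-bot | the rooftop: the pack-bot]
3. Technician goes to the rooftop with the haul-bot.  [the basement: the cut-bot, the lift-bot, the paint-bot | the rooftop: the haul-bot, the pack-bot]
4. Technician goes back to the basement with the pack-bot.  [the basement: the cut-bot, the lift-bot, the pack-bot, the paint-bot | the rooftop: the haul-bot]
5. Technician goes to the rooftop with the paint-bot.  [the basement: the cut-bot, the lift-bot, the pack-bot | the rooftop: the haul-bot, the paint-bot]
6. Technician goes back to the basement alone.  [the basement: the cut-bot, the lift-bot, the pack-bot | the rooftop: the haul-bot, the paint-bot]
7. Technician goes to the rooftop with the cut-bot.  [the basement: the lift-bot, the pack-bot | the rooftop: the cut-bot, the haul-bot, the paint-bot]
8. Technician goes back to the basement alone.  [the basement: the lift-bot, the pack-bot | the rooftop: the cut-bot, the haul-bot, the paint-bot]
9. Technician goes to the rooftop with the lift-bot.  [the basement: the pack-bot | the rooftop: the cut-bot, the haul-bot, the lift-bot, the paint-bot]
10. Technician goes back to the basement alone.  [the basement: the pack-bot | the rooftop: the cut-bot, the haul-bot, the lift-bot, the paint-bot]
11. Technician goes to the rooftop with the pack-bot.  [the basement: — | the rooftop: the cut-bot, the haul-bot, the lift-bot, the pack-bot, the paint-bot]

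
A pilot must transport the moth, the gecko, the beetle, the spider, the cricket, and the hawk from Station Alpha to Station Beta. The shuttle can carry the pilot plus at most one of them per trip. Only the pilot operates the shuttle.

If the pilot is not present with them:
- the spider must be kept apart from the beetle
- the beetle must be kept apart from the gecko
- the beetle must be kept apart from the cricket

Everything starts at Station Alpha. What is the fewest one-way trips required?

impossible

Following every safe sequence of crossings from the start, the most of the 6 that can be at Station Beta as the shuttle arrives there on crossings 1, 3, 5, 7 is 1, 2, 3, 4 respectively; the best ever achieved is 4 of 6.
From crossing 9 on, no configuration arises that was not already reachable earlier: only 36 distinct safe configurations (who is on which side, and where the shuttle is) can ever be reached, none of them has everyone across, and every continuation just revisits them. So no valid plan exists.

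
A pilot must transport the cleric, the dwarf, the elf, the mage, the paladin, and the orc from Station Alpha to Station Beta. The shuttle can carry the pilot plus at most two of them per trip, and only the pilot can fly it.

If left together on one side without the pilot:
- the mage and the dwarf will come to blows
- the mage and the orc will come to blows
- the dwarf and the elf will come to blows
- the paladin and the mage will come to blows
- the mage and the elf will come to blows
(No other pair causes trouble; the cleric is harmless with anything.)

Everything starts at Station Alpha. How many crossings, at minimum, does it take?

9

Counting alone: the pilot can take at most 2 across per trip to Station Beta, so moving all 6 needs at least 3 loaded trips out, with a return between consecutive ones — at least 5 crossings.
The safety rule pushes this higher. Following every safe sequence of crossings, the most of the 6 that can be at Station Beta as the shuttle arrives there on crossings 5, 7 is 4, 5 respectively — never all 6.
So no plan with fewer than 9 crossings exists, and this one achieves 9:
1. Pilot goes to Station Beta with the dwarf and the mage.
2. Pilot goes back to Station Alpha with the dwarf.
3. Pilot goes to Station Beta with the cleric and the dwarf.
4. Pilot goes back to Station Alpha with the dwarf.
5. Pilot goes to Station Beta with the dwarf and the paladin.
6. Pilot goes back to Station Alpha with the mage.
7. Pilot goes to Station Beta with the elf and the orc.
8. Pilot goes back to Station Alpha with the dwarf.
9. Pilot goes to Station Beta with the dwarf and the mage.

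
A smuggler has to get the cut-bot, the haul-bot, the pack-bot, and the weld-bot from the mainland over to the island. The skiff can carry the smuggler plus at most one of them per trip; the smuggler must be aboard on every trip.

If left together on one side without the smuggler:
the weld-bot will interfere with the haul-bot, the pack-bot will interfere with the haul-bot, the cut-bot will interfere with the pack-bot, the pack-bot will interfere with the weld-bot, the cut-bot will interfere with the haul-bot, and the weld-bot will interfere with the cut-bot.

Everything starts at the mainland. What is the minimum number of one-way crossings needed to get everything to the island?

Whatever the first load, the items left behind include a forbidden pair without the smuggler. No opening move is safe, so no plan exists.

impossible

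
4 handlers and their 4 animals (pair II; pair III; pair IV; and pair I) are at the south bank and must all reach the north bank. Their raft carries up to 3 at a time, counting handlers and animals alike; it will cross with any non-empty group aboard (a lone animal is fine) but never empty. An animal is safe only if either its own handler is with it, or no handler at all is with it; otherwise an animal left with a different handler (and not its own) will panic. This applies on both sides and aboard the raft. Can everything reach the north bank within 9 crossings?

Yes — this plan uses 9 crossings (≤ 9):
1. animal II and handler II cross → the north bank.
2. handler II crosses ← the south bank.
3. animal III, handler II, and handler III cross → the north bank.
4. animal II and handler II cross ← the south bank.
5. handler I, handler II, and handler IV cross → the north bank.
6. animal III crosses ← the south bank.
7. animal II and animal III cross → the north bank.
8. animal II crosses ← the south bank.
9. animal I, animal II, and animal IV cross → the north bank.

Yes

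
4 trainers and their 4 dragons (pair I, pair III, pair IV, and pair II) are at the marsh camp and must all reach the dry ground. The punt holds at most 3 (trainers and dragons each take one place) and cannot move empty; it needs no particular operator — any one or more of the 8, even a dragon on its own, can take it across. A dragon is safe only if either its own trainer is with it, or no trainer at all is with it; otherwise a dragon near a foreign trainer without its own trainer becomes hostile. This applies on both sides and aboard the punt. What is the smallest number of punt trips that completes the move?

Counting alone: each trip to the dry ground takes at most 3 across and each return brings at least 1 back, so after t trips out (and t−1 returns) at most 3t − (t−1) of the 8 are across; that first reaches 8 at t = 4, so at least 7 crossings are needed.
The safety rule pushes this higher. Following every safe sequence of crossings, the most of the 8 that can be at the dry ground as the punt arrives there on crossing 7 is 7 — never all 8.
So no plan with fewer than 9 crossings exists, and this one achieves 9:
1. dragon I and trainer I cross → the dry ground.
2. trainer I crosses ← the marsh camp.
3. dragon III, trainer I, and trainer III cross → the dry ground.
4. dragon I and trainer I cross ← the marsh camp.
5. trainer I, trainer II, and trainer IV cross → the dry ground.
6. dragon III crosses ← the marsh camp.
7. dragon I and dragon III cross → the dry ground.
8. dragon I crosses ← the marsh camp.
9. dragon I, dragon II, and dragon IV cross → the dry ground.

9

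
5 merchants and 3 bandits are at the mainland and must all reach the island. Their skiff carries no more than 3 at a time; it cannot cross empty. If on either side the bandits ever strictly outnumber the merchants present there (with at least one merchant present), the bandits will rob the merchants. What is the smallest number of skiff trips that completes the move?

7

Counting alone: each trip to the island takes at most 3 across and each return brings at least 1 back, so after t trips out (and t−1 returns) at most 3t − (t−1) of the 8 are across; that first reaches 8 at t = 4, so at least 7 crossings are needed.
The plan below uses exactly 7 crossings, so it is optimal:
1. 2 bandits → the island.  (the mainland: 5M 1B; the island: 0M 2B)
2. 1 bandit ← the mainland.  (the mainland: 5M 2B; the island: 0M 1B)
3. 2 merchants and 1 bandit → the island.  (the mainland: 3M 1B; the island: 2M 2B)
4. 1 bandit ← the mainland.  (the mainland: 3M 2B; the island: 2M 1B)
5. 1 merchant and 2 bandits → the island.  (the mainland: 2M 0B; the island: 3M 3B)
6. 1 bandit ← the mainland.  (the mainland: 2M 1B; the island: 3M 2B)
7. 2 merchants and 1 bandit → the island.  (the mainland: 0M 0B; the island: 5M 3B)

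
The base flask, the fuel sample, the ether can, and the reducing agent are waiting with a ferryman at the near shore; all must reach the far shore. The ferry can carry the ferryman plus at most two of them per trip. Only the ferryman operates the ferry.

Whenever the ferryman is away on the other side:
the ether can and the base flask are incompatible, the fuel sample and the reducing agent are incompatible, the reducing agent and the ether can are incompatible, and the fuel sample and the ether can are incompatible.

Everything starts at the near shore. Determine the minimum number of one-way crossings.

Counting alone: the ferryman can take at most 2 across per trip to the far shore, so moving all 4 needs at least 2 loaded trips out, with a return between consecutive ones — at least 3 crossings.
The safety rule pushes this higher. Following every safe sequence of crossings, the most of the 4 that can be at the far shore as the ferry arrives there on crossing 3 is 3 — never all 4.
So no plan with fewer than 5 crossings exists, and this one achieves 5:
1. Ferryman goes to the far shore with the ether can and the fuel sample.  [the near shore: the base flask, the reducing agent | the far shore: the ether can, the fuel sample]
2. Ferryman goes back to the near shore with the fuel sample.  [the near shore: the base flask, the fuel sample, the reducing agent | the far shore: the ether can]
3. Ferryman goes to the far shore with the base flask and the fuel sample.  [the near shore: the reducing agent | the far shore: the base flask, the ether can, the fuel sample]
4. Ferryman goes back to the near shore with the ether can.  [the near shore: the ether can, the reducing agent | the far shore: the base flask, the fuel sample]
5. Ferryman goes to the far shore with the ether can and the reducing agent.  [the near shore: — | the far shore: the base flask, the ether can, the fuel sample, the reducing agent]

5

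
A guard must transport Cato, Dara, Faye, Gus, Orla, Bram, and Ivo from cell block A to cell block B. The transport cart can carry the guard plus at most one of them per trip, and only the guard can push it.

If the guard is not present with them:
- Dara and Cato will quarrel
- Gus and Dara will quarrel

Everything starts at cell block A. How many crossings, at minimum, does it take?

15

Counting alone: the guard can take at most 1 across per trip to cell block B, so moving all 7 needs at least 7 loaded trips out, with a return between consecutive ones — at least 13 crossings.
The safety rule pushes this higher. Following every safe sequence of crossings, the most of the 7 that can be at cell block B as the transport cart arrives there on crossing 13 is 6 — never all 7.
So no plan with fewer than 15 crossings exists, and this one achieves 15:
1. Guard goes to cell block B with Dara.  [cell block A: Bram, Cato, Faye, Gus, Ivo, Orla | cell block B: Dara]
2. Guard goes back to cell block A alone.  [cell block A: Bram, Cato, Faye, Gus, Ivo, Orla | cell block B: Dara]
3. Guard goes to cell block B with Cato.  [cell block A: Bram, Faye, Gus, Ivo, Orla | cell block B: Cato, Dara]
4. Guard goes back to cell block A with Dara.  [cell block A: Bram, Dara, Faye, Gus, Ivo, Orla | cell block B: Cato]
5. Guard goes to cell block B with Gus.  [cell block A: Bram, Dara, Faye, Ivo, Orla | cell block B: Cato, Gus]
6. Guard goes back to cell block A alone.  [cell block A: Bram, Dara, Faye, Ivo, Orla | cell block B: Cato, Gus]
7. Guard goes to cell block B with Faye.  [cell block A: Bram, Dara, Ivo, Orla | cell block B: Cato, Faye, Gus]
8. Guard goes back to cell block A alone.  [cell block A: Bram, Dara, Ivo, Orla | cell block B: Cato, Faye, Gus]
9. Guard goes to cell block B with Orla.  [cell block A: Bram, Dara, Ivo | cell block B: Cato, Faye, Gus, Orla]
10. Guard goes back to cell block A alone.  [cell block A: Bram, Dara, Ivo | cell block B: Cato, Faye, Gus, Orla]
11. Guard goes to cell block B with Bram.  [cell block A: Dara, Ivo | cell block B: Bram, Cato, Faye, Gus, Orla]
12. Guard goes back to cell block A alone.  [cell block A: Dara, Ivo | cell block B: Bram, Cato, Faye, Gus, Orla]
13. Guard goes to cell block B with Ivo.  [cell block A: Dara | cell block B: Bram, Cato, Faye, Gus, Ivo, Orla]
14. Guard goes back to cell block A alone.  [cell block A: Dara | cell block B: Bram, Cato, Faye, Gus, Ivo, Orla]
15. Guard goes to cell block B with Dara.  [cell block A: — | cell block B: Bram, Cato, Dara, Faye, Gus, Ivo, Orla]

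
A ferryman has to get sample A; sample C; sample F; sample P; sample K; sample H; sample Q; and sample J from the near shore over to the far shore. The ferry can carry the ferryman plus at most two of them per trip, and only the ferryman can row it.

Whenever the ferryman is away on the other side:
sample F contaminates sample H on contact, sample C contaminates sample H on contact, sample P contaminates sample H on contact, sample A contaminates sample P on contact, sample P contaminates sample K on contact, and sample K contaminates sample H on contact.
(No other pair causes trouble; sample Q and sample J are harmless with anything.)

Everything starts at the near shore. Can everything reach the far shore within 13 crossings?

Yes — this plan uses 13 crossings (≤ 13):
1. Ferryman goes to the far shore with sample H and sample P.  [the near shore: sample A, sample C, sample F, sample J, sample K, sample Q | the far shore: sample H, sample P]
2. Ferryman goes back to the near shore with sample P.  [the near shore: sample A, sample C, sample F, sample J, sample K, sample P, sample Q | the far shore: sample H]
3. Ferryman goes to the far shore with sample A and sample P.  [the near shore: sample C, sample F, sample J, sample K, sample Q | the far shore: sample A, sample H, sample P]
4. Ferryman goes back to the near shore with sample P.  [the near shore: sample C, sample F, sample J, sample K, sample P, sample Q | the far shore: sample A, sample H]
5. Ferryman goes to the far shore with sample C and sample K.  [the near shore: sample F, sample J, sample P, sample Q | the far shore: sample A, sample C, sample H, sample K]
6. Ferryman goes back to the near shore with sample H.  [the near shore: sample F, sample H, sample J, sample P, sample Q | the far shore: sample A, sample C, sample K]
7. Ferryman goes to the far shore with sample F and sample P.  [the near shore: sample H, sample J, sample Q | the far shore: sample A, sample C, sample F, sample K, sample P]
8. Ferryman goes back to the near shore with sample P.  [the near shore: sample H, sample J, sample P, sample Q | the far shore: sample A, sample C, sample F, sample K]
9. Ferryman goes to the far shore with sample P and sample Q.  [the near shore: sample H, sample J | the far shore: sample A, sample C, sample F, sample K, sample P, sample Q]
10. Ferryman goes back to the near shore with sample P.  [the near shore: sample H, sample J, sample P | the far shore: sample A, sample C, sample F, sample K, sample Q]
11. Ferryman goes to the far shore with sample J and sample P.  [the near shore: sample H | the far shore: sample A, sample C, sample F, sample J, sample K, sample P, sample Q]
12. Ferryman goes back to the near shore with sample P.  [the near shore: sample H, sample P | the far shore: sample A, sample C, sample F, sample J, sample K, sample Q]
13. Ferryman goes to the far shore with sample H and sample P.  [the near shore: — | the far shore: sample A, sample C, sample F, sample H, sample J, sample K, sample P, sample Q]

Yes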